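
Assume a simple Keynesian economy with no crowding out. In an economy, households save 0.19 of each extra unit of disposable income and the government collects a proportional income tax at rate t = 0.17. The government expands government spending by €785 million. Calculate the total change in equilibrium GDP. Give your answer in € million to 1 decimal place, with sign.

MPC = 1 − MPS = 1 − 0.19 = 0.81.
Spending multiplier = 1/(1 − c(1−t)) = 1/(1 − 0.81×0.83) = 1/0.3277 ≈ 3.052.
ΔY = k × ΔG = (+€785 million) / 0.3277 ≈ +€2,395.5 million.

+€2,395.5 million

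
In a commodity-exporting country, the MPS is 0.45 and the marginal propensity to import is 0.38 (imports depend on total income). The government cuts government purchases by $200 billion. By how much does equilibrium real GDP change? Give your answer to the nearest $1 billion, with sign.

MPC = 1 − MPS = 1 − 0.45 = 0.55.
Expenditure multiplier = 1/(1 − c + m) = 1/(1 − 0.55 + 0.38) = 1/0.83 ≈ 1.205.
ΔY = k × ΔG = (−$200 billion) / 0.83 ≈ −$241 billion.

−$241 billion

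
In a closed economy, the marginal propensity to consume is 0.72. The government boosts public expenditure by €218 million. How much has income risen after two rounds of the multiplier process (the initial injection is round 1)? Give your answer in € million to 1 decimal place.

€375.0 million

Round 1 adds ΔG = €218 million; each later round is MPC = 0.72 times the previous.
After 2 rounds: 218 + 156.96 = ΔG·(1 − c^2)/(1 − c) = 218 × (1 − 0.5184)/0.28 ≈ €375 million.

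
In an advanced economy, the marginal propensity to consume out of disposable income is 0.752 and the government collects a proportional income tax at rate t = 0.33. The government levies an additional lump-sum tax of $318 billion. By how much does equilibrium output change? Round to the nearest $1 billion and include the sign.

−$482 billion

A lump-sum tax change of +$318 billion shifts disposable income by −$318 billion; first-round consumption changes by −c × ΔT = −0.752 × (+$318 billion) = −$239.136 billion.
Expenditure multiplier = 1/(1 − c(1−t)) = 1/(1 − 0.752×0.67) = 1/0.49616 ≈ 2.015.
The tax multiplier is −c × k ≈ −1.516, so ΔY = k × (−c·ΔT) = (−$239.136 billion) / 0.49616 ≈ −$482 billion.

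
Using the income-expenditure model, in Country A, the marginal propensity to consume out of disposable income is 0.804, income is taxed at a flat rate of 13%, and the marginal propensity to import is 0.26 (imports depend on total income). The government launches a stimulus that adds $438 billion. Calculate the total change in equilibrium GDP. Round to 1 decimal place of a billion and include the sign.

+$781.4 billion

Government-spending multiplier = 1/(1 − c(1−t) + m) = 1/(1 − 0.804×0.87 + 0.26) = 1/0.56052 ≈ 1.784.
ΔY = k × ΔG = (+$438 billion) / 0.56052 ≈ +$781.4 billion.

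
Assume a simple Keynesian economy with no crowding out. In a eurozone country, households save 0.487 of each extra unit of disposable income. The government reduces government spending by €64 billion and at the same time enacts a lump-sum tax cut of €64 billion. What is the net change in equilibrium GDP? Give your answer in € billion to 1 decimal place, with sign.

MPC = 1 − MPS = 1 − 0.487 = 0.513.
Expenditure multiplier = 1/(1 − MPC) = 1/(1 − 0.513) = 1/0.487 ≈ 2.053.
ΔG contributes k·ΔG = (−€64 billion) / 0.487 ≈ −€131.4 billion.
ΔT of −€64 billion changes first-round spending by −c·ΔT = +€32.832 billion, contributing k·(−c·ΔT) = (+€32.832 billion) / 0.487 ≈ +€67.4 billion.
With ΔG = ΔT and no other leakages, the balanced-budget multiplier is 1, so ΔY = ΔG = −€64 billion.

−€64.0 billion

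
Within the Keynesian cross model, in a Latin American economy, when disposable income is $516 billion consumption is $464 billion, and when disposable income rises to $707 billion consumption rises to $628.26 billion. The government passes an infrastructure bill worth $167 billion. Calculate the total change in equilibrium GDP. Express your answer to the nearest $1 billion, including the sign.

MPC = ΔC/ΔYd = (628.26 − 464)/(707 − 516) = 164.26/191 = 0.86.
Government-spending multiplier = 1/(1 − MPC) = 1/(1 − 0.86) = 1/0.14 ≈ 7.143.
ΔY = k × ΔG = (+$167 billion) / 0.14 ≈ +$1,193 billion.

+$1,193 billion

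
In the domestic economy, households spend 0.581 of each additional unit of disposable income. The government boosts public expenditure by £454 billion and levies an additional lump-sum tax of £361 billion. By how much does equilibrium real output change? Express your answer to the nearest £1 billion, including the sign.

Expenditure multiplier = 1/(1 − MPC) = 1/(1 − 0.581) = 1/0.419 ≈ 2.387.
ΔG contributes k·ΔG = (+£454 billion) / 0.419 ≈ +£1,083.5 billion.
ΔT of +£361 billion changes first-round spending by −c·ΔT = −£209.741 billion, contributing k·(−c·ΔT) = (−£209.741 billion) / 0.419 ≈ −£500.6 billion.
Net ΔY = k(ΔG − c·ΔT) = (+£244.259 billion) / 0.419 ≈ +£583 billion.

+£583 billion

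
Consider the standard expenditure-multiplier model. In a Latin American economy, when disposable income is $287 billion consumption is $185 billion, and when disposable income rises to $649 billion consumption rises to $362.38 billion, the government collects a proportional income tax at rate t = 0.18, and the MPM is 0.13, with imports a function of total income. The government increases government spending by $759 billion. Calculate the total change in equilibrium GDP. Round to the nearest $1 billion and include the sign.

MPC = ΔC/ΔYd = (362.38 − 185)/(649 − 287) = 177.38/362 = 0.49.
Spending multiplier = 1/(1 − c(1−t) + m) = 1/(1 − 0.49×0.82 + 0.13) = 1/0.7282 ≈ 1.373.
ΔY = k × ΔG = (+$759 billion) / 0.7282 ≈ +$1,042 billion.

+$1,042 billion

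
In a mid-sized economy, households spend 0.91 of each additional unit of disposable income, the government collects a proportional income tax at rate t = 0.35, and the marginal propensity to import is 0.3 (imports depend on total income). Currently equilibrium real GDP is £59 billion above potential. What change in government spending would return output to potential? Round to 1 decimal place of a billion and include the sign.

−£41.8 billion

Spending multiplier = 1/(1 − c(1−t) + m) = 1/(1 − 0.91×0.65 + 0.3) = 1/0.7085 ≈ 1.411.
Need ΔY = −£59 billion, so ΔG = ΔY/k = (−£59 billion) × 0.7085 ≈ −£41.8 billion.
The government should cut government spending by £41.8 billion.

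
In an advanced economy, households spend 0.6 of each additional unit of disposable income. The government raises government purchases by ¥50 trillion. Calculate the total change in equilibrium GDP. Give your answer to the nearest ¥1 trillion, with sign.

+¥125 trillion

Government-spending multiplier = 1/(1 − MPC) = 1/(1 − 0.6) = 1/0.4 = 2.5.
ΔY = k × ΔG = (+¥50 trillion) / 0.4 = +¥125 trillion.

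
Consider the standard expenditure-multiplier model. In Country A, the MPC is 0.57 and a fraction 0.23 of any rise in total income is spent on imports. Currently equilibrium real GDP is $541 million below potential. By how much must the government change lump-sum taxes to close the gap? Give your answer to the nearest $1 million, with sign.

Spending multiplier = 1/(1 − c + m) = 1/(1 − 0.57 + 0.23) = 1/0.66 ≈ 1.515.
Tax multiplier = −c·k = −0.57/0.66 ≈ −0.864. Need ΔY = +$541 million, so ΔT = ΔY/(−c·k) = −(+$541 million) × 0.66 / 0.57 ≈ −$626 million.
The government should cut lump-sum taxes by $626 million.

−$626 million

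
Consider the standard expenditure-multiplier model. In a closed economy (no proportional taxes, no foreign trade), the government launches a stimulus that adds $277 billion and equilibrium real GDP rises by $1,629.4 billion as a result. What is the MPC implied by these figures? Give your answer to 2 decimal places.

0.83

Implied spending multiplier k = ΔY/ΔG = 1,629.4/277 ≈ 5.8823.
Since k = 1/(1 − MPC), MPC = 1 − 1/k = 1 − ΔG/ΔY = 1 − 277/1,629.4 ≈ 0.83.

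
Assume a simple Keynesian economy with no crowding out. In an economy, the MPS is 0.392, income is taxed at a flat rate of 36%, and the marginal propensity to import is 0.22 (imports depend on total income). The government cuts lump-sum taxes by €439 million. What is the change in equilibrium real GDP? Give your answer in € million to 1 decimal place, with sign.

MPC = 1 − MPS = 1 − 0.392 = 0.608.
A lump-sum tax change of −€439 million shifts disposable income by +€439 million; first-round consumption changes by −c × ΔT = −0.608 × (−€439 million) = +€266.912 million.
Expenditure multiplier = 1/(1 − c(1−t) + m) = 1/(1 − 0.608×0.64 + 0.22) = 1/0.83088 ≈ 1.204.
The tax multiplier is −c × k ≈ −0.732, so ΔY = k × (−c·ΔT) = (+€266.912 million) / 0.83088 ≈ +€321.2 million.

+€321.2 million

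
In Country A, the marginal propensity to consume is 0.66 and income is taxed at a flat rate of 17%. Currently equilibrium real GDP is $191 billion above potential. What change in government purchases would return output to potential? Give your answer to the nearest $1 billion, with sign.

Spending multiplier = 1/(1 − c(1−t)) = 1/(1 − 0.66×0.83) = 1/0.4522 ≈ 2.211.
Need ΔY = −$191 billion, so ΔG = ΔY/k = (−$191 billion) × 0.4522 ≈ −$86 billion.
The government should cut government purchases by $86 billion.

−$86 billion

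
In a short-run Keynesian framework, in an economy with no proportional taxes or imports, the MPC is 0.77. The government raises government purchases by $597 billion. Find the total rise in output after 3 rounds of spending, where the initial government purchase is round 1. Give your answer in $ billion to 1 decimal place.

$1,410.7 billion

Round 1 adds ΔG = $597 billion; each later round is MPC = 0.77 times the previous.
After 3 rounds: 597 + 459.69 + 353.9613 = ΔG·(1 − c^3)/(1 − c) = 597 × (1 − 0.456533)/0.23 ≈ $1,410.7 billion.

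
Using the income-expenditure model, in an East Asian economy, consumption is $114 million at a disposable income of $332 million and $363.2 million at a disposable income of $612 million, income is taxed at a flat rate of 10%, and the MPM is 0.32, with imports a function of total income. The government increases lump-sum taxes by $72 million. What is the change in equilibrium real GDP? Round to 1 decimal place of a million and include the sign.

−$123.5 million

MPC = ΔC/ΔYd = (363.2 − 114)/(612 − 332) = 249.2/280 = 0.89.
A lump-sum tax change of +$72 million shifts disposable income by −$72 million; first-round consumption changes by −c × ΔT = −0.89 × (+$72 million) = −$64.08 million.
Expenditure multiplier = 1/(1 − c(1−t) + m) = 1/(1 − 0.89×0.9 + 0.32) = 1/0.519 ≈ 1.927.
The tax multiplier is −c × k ≈ −1.715, so ΔY = k × (−c·ΔT) = (−$64.08 million) / 0.519 ≈ −$123.5 million.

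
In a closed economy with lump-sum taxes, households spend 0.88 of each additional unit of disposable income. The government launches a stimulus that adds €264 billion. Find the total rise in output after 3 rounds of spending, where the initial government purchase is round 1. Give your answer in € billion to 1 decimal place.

Round 1 adds ΔG = €264 billion; each later round is MPC = 0.88 times the previous.
After 3 rounds: 264 + 232.32 + 204.4416 = ΔG·(1 − c^3)/(1 − c) = 264 × (1 − 0.681472)/0.12 ≈ €700.8 billion.

€700.8 billion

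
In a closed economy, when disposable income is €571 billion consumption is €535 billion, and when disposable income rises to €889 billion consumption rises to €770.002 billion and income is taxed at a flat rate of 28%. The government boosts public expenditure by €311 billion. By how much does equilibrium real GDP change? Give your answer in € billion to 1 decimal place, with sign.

MPC = ΔC/ΔYd = (770.002 − 535)/(889 − 571) = 235.002/318 = 0.739.
Spending multiplier = 1/(1 − c(1−t)) = 1/(1 − 0.739×0.72) = 1/0.46792 ≈ 2.137.
ΔY = k × ΔG = (+€311 billion) / 0.46792 ≈ +€664.6 billion.

+€664.6 billion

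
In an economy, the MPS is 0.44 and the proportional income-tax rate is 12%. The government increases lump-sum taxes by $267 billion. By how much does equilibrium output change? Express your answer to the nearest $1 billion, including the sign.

−$295 billion

MPC = 1 − MPS = 1 − 0.44 = 0.56.
A lump-sum tax change of +$267 billion shifts disposable income by −$267 billion; first-round consumption changes by −c × ΔT = −0.56 × (+$267 billion) = −$149.52 billion.
Expenditure multiplier = 1/(1 − c(1−t)) = 1/(1 − 0.56×0.88) = 1/0.5072 ≈ 1.972.
The tax multiplier is −c × k ≈ −1.104, so ΔY = k × (−c·ΔT) = (−$149.52 billion) / 0.5072 ≈ −$295 billion.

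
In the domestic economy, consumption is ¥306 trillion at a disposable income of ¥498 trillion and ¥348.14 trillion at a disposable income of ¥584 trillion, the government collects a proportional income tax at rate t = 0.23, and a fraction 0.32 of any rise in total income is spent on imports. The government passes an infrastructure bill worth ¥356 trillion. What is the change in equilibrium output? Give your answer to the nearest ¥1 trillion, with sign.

+¥378 trillion

MPC = ΔC/ΔYd = (348.14 − 306)/(584 − 498) = 42.14/86 = 0.49.
Government-spending multiplier = 1/(1 − c(1−t) + m) = 1/(1 − 0.49×0.77 + 0.32) = 1/0.9427 ≈ 1.061.
ΔY = k × ΔG = (+¥356 trillion) / 0.9427 ≈ +¥378 trillion.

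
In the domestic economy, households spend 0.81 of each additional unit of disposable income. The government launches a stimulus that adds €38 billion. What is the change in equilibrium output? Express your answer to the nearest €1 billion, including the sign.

+€200 billion

Spending multiplier = 1/(1 − MPC) = 1/(1 − 0.81) = 1/0.19 ≈ 5.263.
ΔY = k × ΔG = (+€38 billion) / 0.19 = +€200 billion.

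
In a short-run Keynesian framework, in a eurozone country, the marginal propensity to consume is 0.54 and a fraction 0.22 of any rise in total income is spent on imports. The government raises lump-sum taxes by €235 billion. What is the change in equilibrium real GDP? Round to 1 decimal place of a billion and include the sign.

−€186.6 billion

A lump-sum tax change of +€235 billion shifts disposable income by −€235 billion; first-round consumption changes by −c × ΔT = −0.54 × (+€235 billion) = −€126.9 billion.
Expenditure multiplier = 1/(1 − c + m) = 1/(1 − 0.54 + 0.22) = 1/0.68 ≈ 1.471.
The tax multiplier is −c × k ≈ −0.794, so ΔY = k × (−c·ΔT) = (−€126.9 billion) / 0.68 ≈ −€186.6 billion.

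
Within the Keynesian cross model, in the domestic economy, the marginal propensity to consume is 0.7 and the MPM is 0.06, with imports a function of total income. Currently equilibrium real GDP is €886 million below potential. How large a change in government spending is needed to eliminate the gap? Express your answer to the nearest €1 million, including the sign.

+€319 million

Spending multiplier = 1/(1 − c + m) = 1/(1 − 0.7 + 0.06) = 1/0.36 ≈ 2.778.
Need ΔY = +€886 million, so ΔG = ΔY/k = (+€886 million) × 0.36 ≈ +€319 million.
The government should increase government spending by €319 million.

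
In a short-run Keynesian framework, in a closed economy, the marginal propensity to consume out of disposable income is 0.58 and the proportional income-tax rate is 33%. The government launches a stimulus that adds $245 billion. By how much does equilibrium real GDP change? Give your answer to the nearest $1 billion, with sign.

+$401 billion

Government-spending multiplier = 1/(1 − c(1−t)) = 1/(1 − 0.58×0.67) = 1/0.6114 ≈ 1.636.
ΔY = k × ΔG = (+$245 billion) / 0.6114 ≈ +$401 billion.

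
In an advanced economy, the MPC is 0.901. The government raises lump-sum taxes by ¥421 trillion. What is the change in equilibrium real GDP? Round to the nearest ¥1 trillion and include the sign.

−¥3,832 trillion

A lump-sum tax change of +¥421 trillion shifts disposable income by −¥421 trillion; first-round consumption changes by −c × ΔT = −0.901 × (+¥421 trillion) = −¥379.321 trillion.
Expenditure multiplier = 1/(1 − MPC) = 1/(1 − 0.901) = 1/0.099 ≈ 10.101.
The tax multiplier is −c × k ≈ −9.101, so ΔY = k × (−c·ΔT) = (−¥379.321 trillion) / 0.099 ≈ −¥3,832 trillion.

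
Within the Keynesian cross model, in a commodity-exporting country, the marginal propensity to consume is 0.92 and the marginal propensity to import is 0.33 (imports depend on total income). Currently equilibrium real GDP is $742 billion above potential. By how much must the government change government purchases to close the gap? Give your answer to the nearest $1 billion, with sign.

−$304 billion

Spending multiplier = 1/(1 − c + m) = 1/(1 − 0.92 + 0.33) = 1/0.41 ≈ 2.439.
Need ΔY = −$742 billion, so ΔG = ΔY/k = (−$742 billion) × 0.41 ≈ −$304 billion.
The government should cut government purchases by $304 billion.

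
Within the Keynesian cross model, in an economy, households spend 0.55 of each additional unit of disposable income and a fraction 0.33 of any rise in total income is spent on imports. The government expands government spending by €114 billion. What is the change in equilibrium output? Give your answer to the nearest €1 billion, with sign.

+€146 billion

Expenditure multiplier = 1/(1 − c + m) = 1/(1 − 0.55 + 0.33) = 1/0.78 ≈ 1.282.
ΔY = k × ΔG = (+€114 billion) / 0.78 ≈ +€146 billion.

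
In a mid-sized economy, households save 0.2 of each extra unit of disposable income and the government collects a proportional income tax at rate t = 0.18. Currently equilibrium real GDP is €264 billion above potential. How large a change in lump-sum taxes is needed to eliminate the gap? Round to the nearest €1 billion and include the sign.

+€114 billion

MPC = 1 − MPS = 1 − 0.2 = 0.8.
Spending multiplier = 1/(1 − c(1−t)) = 1/(1 − 0.8×0.82) = 1/0.344 ≈ 2.907.
Tax multiplier = −c·k = −0.8/0.344 ≈ −2.326. Need ΔY = −€264 billion, so ΔT = ΔY/(−c·k) = −(−€264 billion) × 0.344 / 0.8 ≈ +€114 billion.
The government should raise lump-sum taxes by €114 billion.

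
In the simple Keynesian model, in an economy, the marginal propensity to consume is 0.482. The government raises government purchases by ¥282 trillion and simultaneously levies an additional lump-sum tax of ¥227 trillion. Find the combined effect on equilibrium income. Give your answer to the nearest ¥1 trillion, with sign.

+¥333 trillion

Expenditure multiplier = 1/(1 − MPC) = 1/(1 − 0.482) = 1/0.518 ≈ 1.931.
ΔG contributes k·ΔG = (+¥282 trillion) / 0.518 ≈ +¥544.4 trillion.
ΔT of +¥227 trillion changes first-round spending by −c·ΔT = −¥109.414 trillion, contributing k·(−c·ΔT) = (−¥109.414 trillion) / 0.518 ≈ −¥211.2 trillion.
Net ΔY = k(ΔG − c·ΔT) = (+¥172.586 trillion) / 0.518 ≈ +¥333 trillion.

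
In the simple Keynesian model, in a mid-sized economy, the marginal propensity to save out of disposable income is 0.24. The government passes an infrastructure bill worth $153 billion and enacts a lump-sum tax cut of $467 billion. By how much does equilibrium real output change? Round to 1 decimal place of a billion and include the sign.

MPC = 1 − MPS = 1 − 0.24 = 0.76.
Expenditure multiplier = 1/(1 − MPC) = 1/(1 − 0.76) = 1/0.24 ≈ 4.167.
ΔG contributes k·ΔG = (+$153 billion) / 0.24 = +$637.5 billion.
ΔT of −$467 billion changes first-round spending by −c·ΔT = +$354.92 billion, contributing k·(−c·ΔT) = (+$354.92 billion) / 0.24 ≈ +$1,478.8 billion.
Net ΔY = k(ΔG − c·ΔT) = (+$507.92 billion) / 0.24 ≈ +$2,116.3 billion.

+$2,116.3 billion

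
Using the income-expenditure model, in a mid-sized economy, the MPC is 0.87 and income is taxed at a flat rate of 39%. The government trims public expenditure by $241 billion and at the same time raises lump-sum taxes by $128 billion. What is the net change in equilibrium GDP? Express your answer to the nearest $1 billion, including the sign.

Expenditure multiplier = 1/(1 − c(1−t)) = 1/(1 − 0.87×0.61) = 1/0.4693 ≈ 2.131.
ΔG contributes k·ΔG = (−$241 billion) / 0.4693 ≈ −$513.5 billion.
ΔT of +$128 billion changes first-round spending by −c·ΔT = −$111.36 billion, contributing k·(−c·ΔT) = (−$111.36 billion) / 0.4693 ≈ −$237.3 billion.
Net ΔY = k(ΔG − c·ΔT) = (−$352.36 billion) / 0.4693 ≈ −$751 billion.

−$751 billion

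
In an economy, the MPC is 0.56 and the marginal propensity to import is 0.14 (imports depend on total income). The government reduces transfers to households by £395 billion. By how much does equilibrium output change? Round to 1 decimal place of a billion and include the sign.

The transfer change shifts disposable income by −£395 billion, so first-round consumption changes by c·ΔTR = 0.56 × (−£395 billion) = −£221.2 billion.
Expenditure multiplier = 1/(1 − c + m) = 1/(1 − 0.56 + 0.14) = 1/0.58 ≈ 1.724.
The transfer multiplier is c × k ≈ 0.966, so ΔY = k × (c·ΔTR) = (−£221.2 billion) / 0.58 ≈ −£381.4 billion.

−£381.4 billion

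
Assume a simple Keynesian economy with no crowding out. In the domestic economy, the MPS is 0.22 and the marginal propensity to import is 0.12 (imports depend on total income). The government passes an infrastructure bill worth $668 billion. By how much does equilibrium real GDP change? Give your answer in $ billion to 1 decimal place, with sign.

+$1,964.7 billion

MPC = 1 − MPS = 1 − 0.22 = 0.78.
Spending multiplier = 1/(1 − c + m) = 1/(1 − 0.78 + 0.12) = 1/0.34 ≈ 2.941.
ΔY = k × ΔG = (+$668 billion) / 0.34 ≈ +$1,964.7 billion.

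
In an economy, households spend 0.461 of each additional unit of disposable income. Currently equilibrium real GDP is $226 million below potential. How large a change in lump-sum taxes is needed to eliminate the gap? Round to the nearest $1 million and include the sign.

Spending multiplier = 1/(1 − MPC) = 1/(1 − 0.461) = 1/0.539 ≈ 1.855.
Tax multiplier = −c·k = −0.461/0.539 ≈ −0.855. Need ΔY = +$226 million, so ΔT = ΔY/(−c·k) = −(+$226 million) × 0.539 / 0.461 ≈ −$264 million.
The government should cut lump-sum taxes by $264 million.

−$264 million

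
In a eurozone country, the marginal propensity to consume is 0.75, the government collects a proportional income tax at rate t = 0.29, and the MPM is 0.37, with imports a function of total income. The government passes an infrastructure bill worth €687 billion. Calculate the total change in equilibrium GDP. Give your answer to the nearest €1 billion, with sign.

+€820 billion

Government-spending multiplier = 1/(1 − c(1−t) + m) = 1/(1 − 0.75×0.71 + 0.37) = 1/0.8375 ≈ 1.194.
ΔY = k × ΔG = (+€687 billion) / 0.8375 ≈ +€820 billion.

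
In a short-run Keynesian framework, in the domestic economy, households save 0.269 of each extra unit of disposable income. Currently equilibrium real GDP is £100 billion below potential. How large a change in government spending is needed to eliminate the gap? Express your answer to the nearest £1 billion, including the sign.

MPC = 1 − MPS = 1 − 0.269 = 0.731.
Spending multiplier = 1/(1 − MPC) = 1/(1 − 0.731) = 1/0.269 ≈ 3.717.
Need ΔY = +£100 billion, so ΔG = ΔY/k = (+£100 billion) × 0.269 ≈ +£27 billion.
The government should increase government spending by £27 billion.

+£27 billion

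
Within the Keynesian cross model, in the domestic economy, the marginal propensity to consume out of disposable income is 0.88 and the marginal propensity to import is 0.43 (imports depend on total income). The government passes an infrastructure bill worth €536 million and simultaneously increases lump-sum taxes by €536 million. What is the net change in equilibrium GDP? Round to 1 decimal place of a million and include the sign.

+€116.9 million

Expenditure multiplier = 1/(1 − c + m) = 1/(1 − 0.88 + 0.43) = 1/0.55 ≈ 1.818.
ΔG contributes k·ΔG = (+€536 million) / 0.55 ≈ +€974.5 million.
ΔT of +€536 million changes first-round spending by −c·ΔT = −€471.68 million, contributing k·(−c·ΔT) = (−€471.68 million) / 0.55 = −€857.6 million.
Net ΔY = k(ΔG − c·ΔT) = (+€64.32 million) / 0.55 ≈ +€116.9 million.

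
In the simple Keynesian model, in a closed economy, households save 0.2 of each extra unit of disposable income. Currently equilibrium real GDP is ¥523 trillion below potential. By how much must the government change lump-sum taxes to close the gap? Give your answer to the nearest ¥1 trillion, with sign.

−¥131 trillion

MPC = 1 − MPS = 1 − 0.2 = 0.8.
Spending multiplier = 1/(1 − MPC) = 1/(1 − 0.8) = 1/0.2 = 5.
Tax multiplier = −c·k = −0.8/0.2 = −4. Need ΔY = +¥523 trillion, so ΔT = ΔY/(−c·k) = −(+¥523 trillion) × 0.2 / 0.8 ≈ −¥131 trillion.
The government should cut lump-sum taxes by ¥131 trillion.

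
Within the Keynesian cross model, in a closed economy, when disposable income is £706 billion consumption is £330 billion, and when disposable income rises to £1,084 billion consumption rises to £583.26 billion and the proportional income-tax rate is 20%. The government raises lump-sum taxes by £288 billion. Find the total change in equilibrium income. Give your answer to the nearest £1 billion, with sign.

MPC = ΔC/ΔYd = (583.26 − 330)/(1,084 − 706) = 253.26/378 = 0.67.
A lump-sum tax change of +£288 billion shifts disposable income by −£288 billion; first-round consumption changes by −c × ΔT = −0.67 × (+£288 billion) = −£192.96 billion.
Expenditure multiplier = 1/(1 − c(1−t)) = 1/(1 − 0.67×0.8) = 1/0.464 ≈ 2.155.
The tax multiplier is −c × k ≈ −1.444, so ΔY = k × (−c·ΔT) = (−£192.96 billion) / 0.464 ≈ −£416 billion.

−£416 billion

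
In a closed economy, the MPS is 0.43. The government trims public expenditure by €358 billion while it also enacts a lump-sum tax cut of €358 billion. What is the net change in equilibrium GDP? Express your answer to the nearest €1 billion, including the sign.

−€358 billion

MPC = 1 − MPS = 1 − 0.43 = 0.57.
Expenditure multiplier = 1/(1 − MPC) = 1/(1 − 0.57) = 1/0.43 ≈ 2.326.
ΔG contributes k·ΔG = (−€358 billion) / 0.43 ≈ −€832.6 billion.
ΔT of −€358 billion changes first-round spending by −c·ΔT = +€204.06 billion, contributing k·(−c·ΔT) = (+€204.06 billion) / 0.43 ≈ +€474.6 billion.
With ΔG = ΔT and no other leakages, the balanced-budget multiplier is 1, so ΔY = ΔG = −€358 billion.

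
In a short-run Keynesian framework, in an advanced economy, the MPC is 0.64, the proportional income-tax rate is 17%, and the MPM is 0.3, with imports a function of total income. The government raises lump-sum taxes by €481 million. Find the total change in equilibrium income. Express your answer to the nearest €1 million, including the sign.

−€400 million

A lump-sum tax change of +€481 million shifts disposable income by −€481 million; first-round consumption changes by −c × ΔT = −0.64 × (+€481 million) = −€307.84 million.
Expenditure multiplier = 1/(1 − c(1−t) + m) = 1/(1 − 0.64×0.83 + 0.3) = 1/0.7688 ≈ 1.301.
The tax multiplier is −c × k ≈ −0.832, so ΔY = k × (−c·ΔT) = (−€307.84 million) / 0.7688 ≈ −€400 million.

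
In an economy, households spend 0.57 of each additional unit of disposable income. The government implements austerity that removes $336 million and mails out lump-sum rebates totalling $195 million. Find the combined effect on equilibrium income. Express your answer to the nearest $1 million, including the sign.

−$523 million

Expenditure multiplier = 1/(1 − MPC) = 1/(1 − 0.57) = 1/0.43 ≈ 2.326.
ΔG contributes k·ΔG = (−$336 million) / 0.43 ≈ −$781.4 million.
ΔT of −$195 million changes first-round spending by −c·ΔT = +$111.15 million, contributing k·(−c·ΔT) = (+$111.15 million) / 0.43 ≈ +$258.5 million.
Net ΔY = k(ΔG − c·ΔT) = (−$224.85 million) / 0.43 ≈ −$523 million.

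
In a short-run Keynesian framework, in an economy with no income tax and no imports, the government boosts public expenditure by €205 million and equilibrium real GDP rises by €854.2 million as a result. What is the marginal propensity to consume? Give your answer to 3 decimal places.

0.760

Implied spending multiplier k = ΔY/ΔG = 854.2/205 ≈ 4.1668.
Since k = 1/(1 − MPC), MPC = 1 − 1/k = 1 − ΔG/ΔY = 1 − 205/854.2 ≈ 0.760.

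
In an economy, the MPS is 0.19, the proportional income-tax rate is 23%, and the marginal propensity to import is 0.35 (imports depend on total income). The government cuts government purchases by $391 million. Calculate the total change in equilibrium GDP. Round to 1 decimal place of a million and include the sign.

MPC = 1 − MPS = 1 − 0.19 = 0.81.
Government-spending multiplier = 1/(1 − c(1−t) + m) = 1/(1 − 0.81×0.77 + 0.35) = 1/0.7263 ≈ 1.377.
ΔY = k × ΔG = (−$391 million) / 0.7263 ≈ −$538.3 million.

−$538.3 million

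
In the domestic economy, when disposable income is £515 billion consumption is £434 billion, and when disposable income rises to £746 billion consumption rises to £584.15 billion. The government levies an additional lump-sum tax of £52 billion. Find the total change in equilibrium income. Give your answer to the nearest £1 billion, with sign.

MPC = ΔC/ΔYd = (584.15 − 434)/(746 − 515) = 150.15/231 = 0.65.
A lump-sum tax change of +£52 billion shifts disposable income by −£52 billion; first-round consumption changes by −c × ΔT = −0.65 × (+£52 billion) = −£33.8 billion.
Expenditure multiplier = 1/(1 − MPC) = 1/(1 − 0.65) = 1/0.35 ≈ 2.857.
The tax multiplier is −c × k ≈ −1.857, so ΔY = k × (−c·ΔT) = (−£33.8 billion) / 0.35 ≈ −£97 billion.

−£97 billion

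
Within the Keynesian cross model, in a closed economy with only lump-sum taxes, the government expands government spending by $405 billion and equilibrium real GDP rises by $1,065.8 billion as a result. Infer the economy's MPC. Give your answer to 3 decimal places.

Implied spending multiplier k = ΔY/ΔG = 1,065.8/405 ≈ 2.6316.
Since k = 1/(1 − MPC), MPC = 1 − 1/k = 1 − ΔG/ΔY = 1 − 405/1,065.8 ≈ 0.620.

0.620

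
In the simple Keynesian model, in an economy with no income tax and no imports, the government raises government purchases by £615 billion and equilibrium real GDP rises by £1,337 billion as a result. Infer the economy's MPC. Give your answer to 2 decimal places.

0.54

Implied spending multiplier k = ΔY/ΔG = 1,337/615 ≈ 2.174.
Since k = 1/(1 − MPC), MPC = 1 − 1/k = 1 − ΔG/ΔY = 1 − 615/1,337 ≈ 0.54.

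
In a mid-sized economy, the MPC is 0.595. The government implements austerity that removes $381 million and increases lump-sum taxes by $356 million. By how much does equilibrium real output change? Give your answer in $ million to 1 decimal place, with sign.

Expenditure multiplier = 1/(1 − MPC) = 1/(1 − 0.595) = 1/0.405 ≈ 2.469.
ΔG contributes k·ΔG = (−$381 million) / 0.405 ≈ −$940.7 million.
ΔT of +$356 million changes first-round spending by −c·ΔT = −$211.82 million, contributing k·(−c·ΔT) = (−$211.82 million) / 0.405 ≈ −$523 million.
Net ΔY = k(ΔG − c·ΔT) = (−$592.82 million) / 0.405 ≈ −$1,463.8 million.

−$1,463.8 million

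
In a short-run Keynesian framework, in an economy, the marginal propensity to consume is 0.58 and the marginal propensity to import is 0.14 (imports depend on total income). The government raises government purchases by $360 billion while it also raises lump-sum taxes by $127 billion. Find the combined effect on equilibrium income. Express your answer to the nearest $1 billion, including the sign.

+$511 billion

Expenditure multiplier = 1/(1 − c + m) = 1/(1 − 0.58 + 0.14) = 1/0.56 ≈ 1.786.
ΔG contributes k·ΔG = (+$360 billion) / 0.56 ≈ +$642.9 billion.
ΔT of +$127 billion changes first-round spending by −c·ΔT = −$73.66 billion, contributing k·(−c·ΔT) = (−$73.66 billion) / 0.56 ≈ −$131.5 billion.
Net ΔY = k(ΔG − c·ΔT) = (+$286.34 billion) / 0.56 ≈ +$511 billion.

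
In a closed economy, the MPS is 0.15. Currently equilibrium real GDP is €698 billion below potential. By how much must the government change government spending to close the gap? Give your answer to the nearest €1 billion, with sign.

MPC = 1 − MPS = 1 − 0.15 = 0.85.
Spending multiplier = 1/(1 − MPC) = 1/(1 − 0.85) = 1/0.15 ≈ 6.667.
Need ΔY = +€698 billion, so ΔG = ΔY/k = (+€698 billion) × 0.15 ≈ +€105 billion.
The government should increase government spending by €105 billion.

+€105 billion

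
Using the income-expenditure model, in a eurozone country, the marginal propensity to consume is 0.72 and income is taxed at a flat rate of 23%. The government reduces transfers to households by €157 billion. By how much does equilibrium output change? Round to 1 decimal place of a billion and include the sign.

−€253.7 billion

The transfer change shifts disposable income by −€157 billion, so first-round consumption changes by c·ΔTR = 0.72 × (−€157 billion) = −€113.04 billion.
Expenditure multiplier = 1/(1 − c(1−t)) = 1/(1 − 0.72×0.77) = 1/0.4456 ≈ 2.244.
The transfer multiplier is c × k ≈ 1.616, so ΔY = k × (c·ΔTR) = (−€113.04 billion) / 0.4456 ≈ −€253.7 billion.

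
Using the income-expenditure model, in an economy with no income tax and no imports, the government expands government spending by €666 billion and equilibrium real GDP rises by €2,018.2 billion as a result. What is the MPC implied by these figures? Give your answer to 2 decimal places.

Implied spending multiplier k = ΔY/ΔG = 2,018.2/666 ≈ 3.0303.
Since k = 1/(1 − MPC), MPC = 1 − 1/k = 1 − ΔG/ΔY = 1 − 666/2,018.2 ≈ 0.67.

0.67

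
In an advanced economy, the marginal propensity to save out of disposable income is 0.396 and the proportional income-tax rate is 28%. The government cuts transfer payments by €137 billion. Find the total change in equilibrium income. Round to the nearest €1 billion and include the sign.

MPC = 1 − MPS = 1 − 0.396 = 0.604.
The transfer change shifts disposable income by −€137 billion, so first-round consumption changes by c·ΔTR = 0.604 × (−€137 billion) = −€82.748 billion.
Expenditure multiplier = 1/(1 − c(1−t)) = 1/(1 − 0.604×0.72) = 1/0.56512 ≈ 1.77.
The transfer multiplier is c × k ≈ 1.069, so ΔY = k × (c·ΔTR) = (−€82.748 billion) / 0.56512 ≈ −€146 billion.

−€146 billion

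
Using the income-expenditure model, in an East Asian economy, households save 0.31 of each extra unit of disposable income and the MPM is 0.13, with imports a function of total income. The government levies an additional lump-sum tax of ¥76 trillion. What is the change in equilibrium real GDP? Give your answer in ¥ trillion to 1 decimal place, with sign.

MPC = 1 − MPS = 1 − 0.31 = 0.69.
A lump-sum tax change of +¥76 trillion shifts disposable income by −¥76 trillion; first-round consumption changes by −c × ΔT = −0.69 × (+¥76 trillion) = −¥52.44 trillion.
Expenditure multiplier = 1/(1 − c + m) = 1/(1 − 0.69 + 0.13) = 1/0.44 ≈ 2.273.
The tax multiplier is −c × k ≈ −1.568, so ΔY = k × (−c·ΔT) = (−¥52.44 trillion) / 0.44 ≈ −¥119.2 trillion.

−¥119.2 trillion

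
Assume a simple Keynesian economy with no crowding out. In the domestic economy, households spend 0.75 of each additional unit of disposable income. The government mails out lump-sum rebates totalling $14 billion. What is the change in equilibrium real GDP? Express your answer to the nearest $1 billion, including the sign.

+$42 billion

A lump-sum tax change of −$14 billion shifts disposable income by +$14 billion; first-round consumption changes by −c × ΔT = −0.75 × (−$14 billion) = +$10.5 billion.
Expenditure multiplier = 1/(1 − MPC) = 1/(1 − 0.75) = 1/0.25 = 4.
The tax multiplier is −c × k = −3, so ΔY = k × (−c·ΔT) = (+$10.5 billion) / 0.25 = +$42 billion.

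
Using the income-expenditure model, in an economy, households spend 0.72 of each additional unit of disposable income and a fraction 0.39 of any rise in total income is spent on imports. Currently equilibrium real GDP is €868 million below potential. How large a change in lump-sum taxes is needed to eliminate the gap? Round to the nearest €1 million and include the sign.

−€808 million

Spending multiplier = 1/(1 − c + m) = 1/(1 − 0.72 + 0.39) = 1/0.67 ≈ 1.493.
Tax multiplier = −c·k = −0.72/0.67 ≈ −1.075. Need ΔY = +€868 million, so ΔT = ΔY/(−c·k) = −(+€868 million) × 0.67 / 0.72 ≈ −€808 million.
The government should cut lump-sum taxes by €808 million.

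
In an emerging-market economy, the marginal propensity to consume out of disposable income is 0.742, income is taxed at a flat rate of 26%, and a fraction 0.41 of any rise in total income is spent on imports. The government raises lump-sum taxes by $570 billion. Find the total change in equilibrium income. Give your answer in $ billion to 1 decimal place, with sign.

A lump-sum tax change of +$570 billion shifts disposable income by −$570 billion; first-round consumption changes by −c × ΔT = −0.742 × (+$570 billion) = −$422.94 billion.
Expenditure multiplier = 1/(1 − c(1−t) + m) = 1/(1 − 0.742×0.74 + 0.41) = 1/0.86092 ≈ 1.162.
The tax multiplier is −c × k ≈ −0.862, so ΔY = k × (−c·ΔT) = (−$422.94 billion) / 0.86092 ≈ −$491.3 billion.

−$491.3 billion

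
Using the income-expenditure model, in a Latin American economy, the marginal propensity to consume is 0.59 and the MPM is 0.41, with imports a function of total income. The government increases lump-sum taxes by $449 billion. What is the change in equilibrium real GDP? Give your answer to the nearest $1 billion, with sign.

−$323 billion

A lump-sum tax change of +$449 billion shifts disposable income by −$449 billion; first-round consumption changes by −c × ΔT = −0.59 × (+$449 billion) = −$264.91 billion.
Expenditure multiplier = 1/(1 − c + m) = 1/(1 − 0.59 + 0.41) = 1/0.82 ≈ 1.22.
The tax multiplier is −c × k ≈ −0.72, so ΔY = k × (−c·ΔT) = (−$264.91 billion) / 0.82 ≈ −$323 billion.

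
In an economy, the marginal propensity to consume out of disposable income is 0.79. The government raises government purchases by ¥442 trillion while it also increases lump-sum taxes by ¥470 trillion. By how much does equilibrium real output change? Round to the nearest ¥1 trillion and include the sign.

+¥337 trillion

Expenditure multiplier = 1/(1 − MPC) = 1/(1 − 0.79) = 1/0.21 ≈ 4.762.
ΔG contributes k·ΔG = (+¥442 trillion) / 0.21 ≈ +¥2,104.8 trillion.
ΔT of +¥470 trillion changes first-round spending by −c·ΔT = −¥371.3 trillion, contributing k·(−c·ΔT) = (−¥371.3 trillion) / 0.21 ≈ −¥1,768.1 trillion.
Net ΔY = k(ΔG − c·ΔT) = (+¥70.7 trillion) / 0.21 ≈ +¥337 trillion.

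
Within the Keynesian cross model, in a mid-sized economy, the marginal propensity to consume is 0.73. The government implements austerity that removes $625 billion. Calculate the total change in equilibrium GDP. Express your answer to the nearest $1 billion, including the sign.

Government-spending multiplier = 1/(1 − MPC) = 1/(1 − 0.73) = 1/0.27 ≈ 3.704.
ΔY = k × ΔG = (−$625 billion) / 0.27 ≈ −$2,315 billion.

−$2,315 billion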